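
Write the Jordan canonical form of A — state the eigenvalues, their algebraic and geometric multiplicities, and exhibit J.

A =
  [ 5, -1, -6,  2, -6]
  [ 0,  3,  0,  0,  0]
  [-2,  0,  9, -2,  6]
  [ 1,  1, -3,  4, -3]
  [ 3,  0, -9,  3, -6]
J_2(3) ⊕ J_2(3) ⊕ J_1(3)

The characteristic polynomial is
  det(x·I − A) = x^5 - 15*x^4 + 90*x^3 - 270*x^2 + 405*x - 243 = (x - 3)^5

Eigenvalues and multiplicities (the geometric multiplicity of λ is n − rank(A − λI), which equals the number of Jordan blocks for λ):
  λ = 3: algebraic multiplicity = 5, geometric multiplicity = 3

Determining the block sizes for each eigenvalue:
  λ = 3: with am = 5 and gm = 3, the partition is not yet determined (e.g. several partitions of 5 into 3 parts exist). Let N = A − (3)·I. Computing rank(N^1) = 2, rank(N^2) = 0; the number of blocks of size ≥ j is rank(N^{j−1}) − rank(N^j), giving [3, 2]. So we have 2 block(s) of size 2, 1 block(s) of size 1 → block sizes [2, 2, 1]

Assembling the blocks gives a Jordan form
J =
  [3, 1, 0, 0, 0]
  [0, 3, 0, 0, 0]
  [0, 0, 3, 1, 0]
  [0, 0, 0, 3, 0]
  [0, 0, 0, 0, 3]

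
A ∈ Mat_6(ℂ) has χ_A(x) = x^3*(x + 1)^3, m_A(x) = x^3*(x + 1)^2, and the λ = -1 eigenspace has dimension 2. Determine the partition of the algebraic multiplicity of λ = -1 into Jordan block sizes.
Block sizes for λ = -1: [2, 1]

Step 1 — from the characteristic polynomial, algebraic multiplicity of λ = -1 is 3. From dim ker(A − (-1)·I) = 2, there are exactly 2 Jordan blocks for λ = -1.
Step 2 — from the minimal polynomial, the factor (x + 1)^2 tells us the largest block for λ = -1 has size 2.
Step 3 — with total size 3, 2 blocks, and largest block 2, the block sizes (in nonincreasing order) are [2, 1].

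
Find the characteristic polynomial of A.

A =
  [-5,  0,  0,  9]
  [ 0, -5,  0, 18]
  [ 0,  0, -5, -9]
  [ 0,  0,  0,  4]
x^4 + 11*x^3 + 15*x^2 - 175*x - 500

Expanding det(x·I − A) (e.g. by cofactor expansion or by noting that A is similar to its Jordan form J, which has the same characteristic polynomial as A) gives
  χ_A(x) = x^4 + 11*x^3 + 15*x^2 - 175*x - 500
which factors as (x - 4)*(x + 5)^3. The eigenvalues (with algebraic multiplicities) are λ = -5 with multiplicity 3, λ = 4 with multiplicity 1.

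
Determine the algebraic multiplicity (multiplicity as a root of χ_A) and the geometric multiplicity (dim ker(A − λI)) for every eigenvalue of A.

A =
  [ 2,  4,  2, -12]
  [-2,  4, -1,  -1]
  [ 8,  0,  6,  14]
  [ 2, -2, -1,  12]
λ = 6: alg = 4, geom = 2

Step 1 — factor the characteristic polynomial to read off the algebraic multiplicities:
  χ_A(x) = (x - 6)^4

Step 2 — compute geometric multiplicities via the rank-nullity identity g(λ) = n − rank(A − λI):
  rank(A − (6)·I) = 2, so dim ker(A − (6)·I) = n − 2 = 2

Summary:
  λ = 6: algebraic multiplicity = 4, geometric multiplicity = 2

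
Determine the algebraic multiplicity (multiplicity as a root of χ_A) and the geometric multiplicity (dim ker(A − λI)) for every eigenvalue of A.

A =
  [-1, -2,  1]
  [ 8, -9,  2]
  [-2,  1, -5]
λ = -5: alg = 3, geom = 1

Step 1 — factor the characteristic polynomial to read off the algebraic multiplicities:
  χ_A(x) = (x + 5)^3

Step 2 — compute geometric multiplicities via the rank-nullity identity g(λ) = n − rank(A − λI):
  rank(A − (-5)·I) = 2, so dim ker(A − (-5)·I) = n − 2 = 1

Summary:
  λ = -5: algebraic multiplicity = 3, geometric multiplicity = 1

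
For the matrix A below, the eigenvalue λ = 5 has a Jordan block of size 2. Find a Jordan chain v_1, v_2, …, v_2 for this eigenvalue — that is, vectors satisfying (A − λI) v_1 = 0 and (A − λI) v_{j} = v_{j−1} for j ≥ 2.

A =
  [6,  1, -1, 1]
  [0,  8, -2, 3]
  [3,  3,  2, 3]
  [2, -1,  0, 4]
A Jordan chain for λ = 5 of length 2:
v_1 = (1, 0, 3, 2)ᵀ
v_2 = (1, 0, 0, 0)ᵀ

Let N = A − (5)·I. We want v_2 with N^2 v_2 = 0 but N^1 v_2 ≠ 0; then v_{j-1} := N · v_j for j = 2, …, 2.

Pick v_2 = (1, 0, 0, 0)ᵀ.
Then v_1 = N · v_2 = (1, 0, 3, 2)ᵀ.

Sanity check: (A − (5)·I) v_1 = (0, 0, 0, 0)ᵀ = 0. ✓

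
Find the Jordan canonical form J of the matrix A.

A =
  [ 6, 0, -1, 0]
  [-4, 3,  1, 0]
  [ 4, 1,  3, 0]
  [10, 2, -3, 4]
J_3(4) ⊕ J_1(4)

The characteristic polynomial is
  det(x·I − A) = x^4 - 16*x^3 + 96*x^2 - 256*x + 256 = (x - 4)^4

Eigenvalues and multiplicities (the geometric multiplicity of λ is n − rank(A − λI), which equals the number of Jordan blocks for λ):
  λ = 4: algebraic multiplicity = 4, geometric multiplicity = 2

Determining the block sizes for each eigenvalue:
  λ = 4: with am = 4 and gm = 2, the partition is not yet determined (e.g. several partitions of 4 into 2 parts exist). Let N = A − (4)·I. Computing rank(N^1) = 2, rank(N^2) = 1, rank(N^3) = 0; the number of blocks of size ≥ j is rank(N^{j−1}) − rank(N^j), giving [2, 1, 1]. So we have 1 block(s) of size 3, 1 block(s) of size 1 → block sizes [3, 1]

Assembling the blocks gives a Jordan form
J =
  [4, 1, 0, 0]
  [0, 4, 1, 0]
  [0, 0, 4, 0]
  [0, 0, 0, 4]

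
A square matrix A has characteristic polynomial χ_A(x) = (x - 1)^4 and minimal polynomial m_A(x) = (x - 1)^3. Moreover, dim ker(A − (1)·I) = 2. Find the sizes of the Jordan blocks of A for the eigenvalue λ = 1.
Block sizes for λ = 1: [3, 1]

Step 1 — from the characteristic polynomial, algebraic multiplicity of λ = 1 is 4. From dim ker(A − (1)·I) = 2, there are exactly 2 Jordan blocks for λ = 1.
Step 2 — from the minimal polynomial, the factor (x − 1)^3 tells us the largest block for λ = 1 has size 3.
Step 3 — with total size 4, 2 blocks, and largest block 3, the block sizes (in nonincreasing order) are [3, 1].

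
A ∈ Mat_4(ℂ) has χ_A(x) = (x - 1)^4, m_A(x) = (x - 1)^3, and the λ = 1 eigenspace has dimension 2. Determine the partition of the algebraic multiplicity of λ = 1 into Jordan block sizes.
Block sizes for λ = 1: [3, 1]

Step 1 — from the characteristic polynomial, algebraic multiplicity of λ = 1 is 4. From dim ker(A − (1)·I) = 2, there are exactly 2 Jordan blocks for λ = 1.
Step 2 — from the minimal polynomial, the factor (x − 1)^3 tells us the largest block for λ = 1 has size 3.
Step 3 — with total size 4, 2 blocks, and largest block 3, the block sizes (in nonincreasing order) are [3, 1].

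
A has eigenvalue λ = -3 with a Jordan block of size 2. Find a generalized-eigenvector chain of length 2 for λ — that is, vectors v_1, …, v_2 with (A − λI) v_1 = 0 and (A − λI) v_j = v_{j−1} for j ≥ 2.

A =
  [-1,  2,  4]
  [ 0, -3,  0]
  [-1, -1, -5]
A Jordan chain for λ = -3 of length 2:
v_1 = (2, 0, -1)ᵀ
v_2 = (1, 0, 0)ᵀ

Let N = A − (-3)·I. We want v_2 with N^2 v_2 = 0 but N^1 v_2 ≠ 0; then v_{j-1} := N · v_j for j = 2, …, 2.

Pick v_2 = (1, 0, 0)ᵀ.
Then v_1 = N · v_2 = (2, 0, -1)ᵀ.

Sanity check: (A − (-3)·I) v_1 = (0, 0, 0)ᵀ = 0. ✓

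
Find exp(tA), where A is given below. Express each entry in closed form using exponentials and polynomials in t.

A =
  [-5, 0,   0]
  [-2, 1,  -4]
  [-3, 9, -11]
e^{tA} =
  [exp(-5*t), 0, 0]
  [-2*t*exp(-5*t), 6*t*exp(-5*t) + exp(-5*t), -4*t*exp(-5*t)]
  [-3*t*exp(-5*t), 9*t*exp(-5*t), -6*t*exp(-5*t) + exp(-5*t)]

Strategy: write A = P · J · P⁻¹ where J is a Jordan canonical form, so e^{tA} = P · e^{tJ} · P⁻¹, and e^{tJ} can be computed block-by-block.

A has Jordan form
J =
  [-5,  1,  0]
  [ 0, -5,  0]
  [ 0,  0, -5]
(up to reordering of blocks).

Per-block formulas:
  For a 2×2 Jordan block J_2(-5): exp(t · J_2(-5)) = e^(-5t)·(I + t·N), where N is the 2×2 nilpotent shift.
  For a 1×1 block at λ = -5: exp(t · [-5]) = [e^(-5t)].

After assembling e^{tJ} and conjugating by P, we get:

e^{tA} =
  [exp(-5*t), 0, 0]
  [-2*t*exp(-5*t), 6*t*exp(-5*t) + exp(-5*t), -4*t*exp(-5*t)]
  [-3*t*exp(-5*t), 9*t*exp(-5*t), -6*t*exp(-5*t) + exp(-5*t)]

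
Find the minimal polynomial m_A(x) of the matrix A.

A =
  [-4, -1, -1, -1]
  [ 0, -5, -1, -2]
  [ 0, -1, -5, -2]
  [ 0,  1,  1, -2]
x^3 + 12*x^2 + 48*x + 64

The characteristic polynomial is χ_A(x) = (x + 4)^4, so the eigenvalues are known. The minimal polynomial is
  m_A(x) = Π_λ (x − λ)^{k_λ}
where k_λ is the size of the *largest* Jordan block for λ (equivalently, the smallest k with (A − λI)^k v = 0 for every generalised eigenvector v of λ).

  λ = -4: largest Jordan block has size 3, contributing (x + 4)^3

So m_A(x) = (x + 4)^3 = x^3 + 12*x^2 + 48*x + 64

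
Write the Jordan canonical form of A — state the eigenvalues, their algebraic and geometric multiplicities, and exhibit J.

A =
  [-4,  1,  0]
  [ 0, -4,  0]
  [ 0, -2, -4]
J_2(-4) ⊕ J_1(-4)

The characteristic polynomial is
  det(x·I − A) = x^3 + 12*x^2 + 48*x + 64 = (x + 4)^3

Eigenvalues and multiplicities (the geometric multiplicity of λ is n − rank(A − λI), which equals the number of Jordan blocks for λ):
  λ = -4: algebraic multiplicity = 3, geometric multiplicity = 2

Determining the block sizes for each eigenvalue:
  λ = -4: 2 blocks summing to 3 forces exactly one block of size 2 and the rest size 1 → block sizes [2, 1]

Assembling the blocks gives a Jordan form
J =
  [-4,  1,  0]
  [ 0, -4,  0]
  [ 0,  0, -4]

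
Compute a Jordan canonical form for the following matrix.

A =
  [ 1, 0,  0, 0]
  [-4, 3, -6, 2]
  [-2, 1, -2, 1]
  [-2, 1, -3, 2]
J_2(1) ⊕ J_1(1) ⊕ J_1(1)

The characteristic polynomial is
  det(x·I − A) = x^4 - 4*x^3 + 6*x^2 - 4*x + 1 = (x - 1)^4

Eigenvalues and multiplicities (the geometric multiplicity of λ is n − rank(A − λI), which equals the number of Jordan blocks for λ):
  λ = 1: algebraic multiplicity = 4, geometric multiplicity = 3

Determining the block sizes for each eigenvalue:
  λ = 1: 3 blocks summing to 4 forces exactly one block of size 2 and the rest size 1 → block sizes [2, 1, 1]

Assembling the blocks gives a Jordan form
J =
  [1, 1, 0, 0]
  [0, 1, 0, 0]
  [0, 0, 1, 0]
  [0, 0, 0, 1]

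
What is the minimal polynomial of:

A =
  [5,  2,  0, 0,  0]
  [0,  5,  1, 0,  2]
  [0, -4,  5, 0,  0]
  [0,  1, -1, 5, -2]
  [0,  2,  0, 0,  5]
x^3 - 15*x^2 + 75*x - 125

The characteristic polynomial is χ_A(x) = (x - 5)^5, so the eigenvalues are known. The minimal polynomial is
  m_A(x) = Π_λ (x − λ)^{k_λ}
where k_λ is the size of the *largest* Jordan block for λ (equivalently, the smallest k with (A − λI)^k v = 0 for every generalised eigenvector v of λ).

  λ = 5: largest Jordan block has size 3, contributing (x − 5)^3

So m_A(x) = (x - 5)^3 = x^3 - 15*x^2 + 75*x - 125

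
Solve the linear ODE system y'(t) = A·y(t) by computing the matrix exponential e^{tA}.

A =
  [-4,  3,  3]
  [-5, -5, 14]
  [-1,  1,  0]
e^{tA} =
  [6*t*exp(-4*t) - 2*exp(-t) + 3*exp(-4*t), 3*t*exp(-4*t), -15*t*exp(-4*t) + 6*exp(-t) - 6*exp(-4*t)]
  [-2*t*exp(-4*t) - exp(-t) + exp(-4*t), -t*exp(-4*t) + exp(-4*t), 5*t*exp(-4*t) + 3*exp(-t) - 3*exp(-4*t)]
  [2*t*exp(-4*t) - exp(-t) + exp(-4*t), t*exp(-4*t), -5*t*exp(-4*t) + 3*exp(-t) - 2*exp(-4*t)]

Strategy: write A = P · J · P⁻¹ where J is a Jordan canonical form, so e^{tA} = P · e^{tJ} · P⁻¹, and e^{tJ} can be computed block-by-block.

A has Jordan form
J =
  [-4,  1,  0]
  [ 0, -4,  0]
  [ 0,  0, -1]
(up to reordering of blocks).

Per-block formulas:
  For a 1×1 block at λ = -1: exp(t · [-1]) = [e^(-1t)].
  For a 2×2 Jordan block J_2(-4): exp(t · J_2(-4)) = e^(-4t)·(I + t·N), where N is the 2×2 nilpotent shift.

After assembling e^{tJ} and conjugating by P, we get:

e^{tA} =
  [6*t*exp(-4*t) - 2*exp(-t) + 3*exp(-4*t), 3*t*exp(-4*t), -15*t*exp(-4*t) + 6*exp(-t) - 6*exp(-4*t)]
  [-2*t*exp(-4*t) - exp(-t) + exp(-4*t), -t*exp(-4*t) + exp(-4*t), 5*t*exp(-4*t) + 3*exp(-t) - 3*exp(-4*t)]
  [2*t*exp(-4*t) - exp(-t) + exp(-4*t), t*exp(-4*t), -5*t*exp(-4*t) + 3*exp(-t) - 2*exp(-4*t)]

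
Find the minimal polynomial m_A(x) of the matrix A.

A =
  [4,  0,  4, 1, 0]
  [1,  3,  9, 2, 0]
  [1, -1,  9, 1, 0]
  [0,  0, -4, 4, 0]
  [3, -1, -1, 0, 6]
x^4 - 20*x^3 + 148*x^2 - 480*x + 576

The characteristic polynomial is χ_A(x) = (x - 6)^3*(x - 4)^2, so the eigenvalues are known. The minimal polynomial is
  m_A(x) = Π_λ (x − λ)^{k_λ}
where k_λ is the size of the *largest* Jordan block for λ (equivalently, the smallest k with (A − λI)^k v = 0 for every generalised eigenvector v of λ).

  λ = 4: largest Jordan block has size 2, contributing (x − 4)^2
  λ = 6: largest Jordan block has size 2, contributing (x − 6)^2

So m_A(x) = (x - 6)^2*(x - 4)^2 = x^4 - 20*x^3 + 148*x^2 - 480*x + 576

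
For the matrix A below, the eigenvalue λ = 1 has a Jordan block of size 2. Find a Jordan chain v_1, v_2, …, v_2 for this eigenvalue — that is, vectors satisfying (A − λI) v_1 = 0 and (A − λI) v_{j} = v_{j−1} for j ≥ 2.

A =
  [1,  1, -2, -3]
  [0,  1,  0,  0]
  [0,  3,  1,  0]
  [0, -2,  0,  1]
A Jordan chain for λ = 1 of length 2:
v_1 = (1, 0, 3, -2)ᵀ
v_2 = (0, 1, 0, 0)ᵀ

Let N = A − (1)·I. We want v_2 with N^2 v_2 = 0 but N^1 v_2 ≠ 0; then v_{j-1} := N · v_j for j = 2, …, 2.

Pick v_2 = (0, 1, 0, 0)ᵀ.
Then v_1 = N · v_2 = (1, 0, 3, -2)ᵀ.

Sanity check: (A − (1)·I) v_1 = (0, 0, 0, 0)ᵀ = 0. ✓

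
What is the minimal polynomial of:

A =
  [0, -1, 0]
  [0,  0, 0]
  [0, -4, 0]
x^2

The characteristic polynomial is χ_A(x) = x^3, so the eigenvalues are known. The minimal polynomial is
  m_A(x) = Π_λ (x − λ)^{k_λ}
where k_λ is the size of the *largest* Jordan block for λ (equivalently, the smallest k with (A − λI)^k v = 0 for every generalised eigenvector v of λ).

  λ = 0: largest Jordan block has size 2, contributing (x − 0)^2

So m_A(x) = x^2 = x^2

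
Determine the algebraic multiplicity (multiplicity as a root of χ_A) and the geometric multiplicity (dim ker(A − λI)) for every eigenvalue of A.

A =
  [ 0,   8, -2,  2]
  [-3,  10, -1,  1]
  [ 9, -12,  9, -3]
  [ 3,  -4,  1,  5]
λ = 6: alg = 4, geom = 3

Step 1 — factor the characteristic polynomial to read off the algebraic multiplicities:
  χ_A(x) = (x - 6)^4

Step 2 — compute geometric multiplicities via the rank-nullity identity g(λ) = n − rank(A − λI):
  rank(A − (6)·I) = 1, so dim ker(A − (6)·I) = n − 1 = 3

Summary:
  λ = 6: algebraic multiplicity = 4, geometric multiplicity = 3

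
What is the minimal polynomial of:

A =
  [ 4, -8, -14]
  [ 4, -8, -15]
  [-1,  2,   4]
x^3

The characteristic polynomial is χ_A(x) = x^3, so the eigenvalues are known. The minimal polynomial is
  m_A(x) = Π_λ (x − λ)^{k_λ}
where k_λ is the size of the *largest* Jordan block for λ (equivalently, the smallest k with (A − λI)^k v = 0 for every generalised eigenvector v of λ).

  λ = 0: largest Jordan block has size 3, contributing (x − 0)^3

So m_A(x) = x^3 = x^3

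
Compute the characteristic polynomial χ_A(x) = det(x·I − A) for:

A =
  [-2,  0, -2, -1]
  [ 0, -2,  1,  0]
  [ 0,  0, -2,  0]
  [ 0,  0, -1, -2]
x^4 + 8*x^3 + 24*x^2 + 32*x + 16

Expanding det(x·I − A) (e.g. by cofactor expansion or by noting that A is similar to its Jordan form J, which has the same characteristic polynomial as A) gives
  χ_A(x) = x^4 + 8*x^3 + 24*x^2 + 32*x + 16
which factors as (x + 2)^4. The eigenvalues (with algebraic multiplicities) are λ = -2 with multiplicity 4.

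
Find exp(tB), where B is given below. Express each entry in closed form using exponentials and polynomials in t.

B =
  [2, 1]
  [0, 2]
e^{tB} =
  [exp(2*t), t*exp(2*t)]
  [0, exp(2*t)]

Strategy: write B = P · J · P⁻¹ where J is a Jordan canonical form, so e^{tB} = P · e^{tJ} · P⁻¹, and e^{tJ} can be computed block-by-block.

B has Jordan form
J =
  [2, 1]
  [0, 2]
(up to reordering of blocks).

Per-block formulas:
  For a 2×2 Jordan block J_2(2): exp(t · J_2(2)) = e^(2t)·(I + t·N), where N is the 2×2 nilpotent shift.

After assembling e^{tJ} and conjugating by P, we get:

e^{tB} =
  [exp(2*t), t*exp(2*t)]
  [0, exp(2*t)]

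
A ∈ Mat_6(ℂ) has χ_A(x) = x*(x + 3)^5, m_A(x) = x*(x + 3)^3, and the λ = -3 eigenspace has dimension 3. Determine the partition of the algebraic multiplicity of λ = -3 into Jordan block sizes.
Block sizes for λ = -3: [3, 1, 1]

Step 1 — from the characteristic polynomial, algebraic multiplicity of λ = -3 is 5. From dim ker(A − (-3)·I) = 3, there are exactly 3 Jordan blocks for λ = -3.
Step 2 — from the minimal polynomial, the factor (x + 3)^3 tells us the largest block for λ = -3 has size 3.
Step 3 — with total size 5, 3 blocks, and largest block 3, the block sizes (in nonincreasing order) are [3, 1, 1].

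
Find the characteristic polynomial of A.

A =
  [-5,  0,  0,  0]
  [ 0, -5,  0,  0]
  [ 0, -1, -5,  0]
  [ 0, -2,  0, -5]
x^4 + 20*x^3 + 150*x^2 + 500*x + 625

Expanding det(x·I − A) (e.g. by cofactor expansion or by noting that A is similar to its Jordan form J, which has the same characteristic polynomial as A) gives
  χ_A(x) = x^4 + 20*x^3 + 150*x^2 + 500*x + 625
which factors as (x + 5)^4. The eigenvalues (with algebraic multiplicities) are λ = -5 with multiplicity 4.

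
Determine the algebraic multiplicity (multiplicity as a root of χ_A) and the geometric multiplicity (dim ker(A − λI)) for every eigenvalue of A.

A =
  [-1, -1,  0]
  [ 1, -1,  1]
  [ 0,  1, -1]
λ = -1: alg = 3, geom = 1

Step 1 — factor the characteristic polynomial to read off the algebraic multiplicities:
  χ_A(x) = (x + 1)^3

Step 2 — compute geometric multiplicities via the rank-nullity identity g(λ) = n − rank(A − λI):
  rank(A − (-1)·I) = 2, so dim ker(A − (-1)·I) = n − 2 = 1

Summary:
  λ = -1: algebraic multiplicity = 3, geometric multiplicity = 1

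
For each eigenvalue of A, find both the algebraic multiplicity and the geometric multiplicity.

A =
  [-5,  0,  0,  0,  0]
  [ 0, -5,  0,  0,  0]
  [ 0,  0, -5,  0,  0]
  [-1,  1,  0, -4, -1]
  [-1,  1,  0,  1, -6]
λ = -5: alg = 5, geom = 4

Step 1 — factor the characteristic polynomial to read off the algebraic multiplicities:
  χ_A(x) = (x + 5)^5

Step 2 — compute geometric multiplicities via the rank-nullity identity g(λ) = n − rank(A − λI):
  rank(A − (-5)·I) = 1, so dim ker(A − (-5)·I) = n − 1 = 4

Summary:
  λ = -5: algebraic multiplicity = 5, geometric multiplicity = 4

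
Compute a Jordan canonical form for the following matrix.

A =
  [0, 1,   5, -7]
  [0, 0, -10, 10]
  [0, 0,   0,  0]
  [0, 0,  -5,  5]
J_2(0) ⊕ J_1(0) ⊕ J_1(5)

The characteristic polynomial is
  det(x·I − A) = x^4 - 5*x^3 = x^3*(x - 5)

Eigenvalues and multiplicities (the geometric multiplicity of λ is n − rank(A − λI), which equals the number of Jordan blocks for λ):
  λ = 0: algebraic multiplicity = 3, geometric multiplicity = 2
  λ = 5: algebraic multiplicity = 1, geometric multiplicity = 1

Determining the block sizes for each eigenvalue:
  λ = 0: 2 blocks summing to 3 forces exactly one block of size 2 and the rest size 1 → block sizes [2, 1]
  λ = 5: one block (gm = 1), so the single block has size am = 1 → block sizes [1]

Assembling the blocks gives a Jordan form
J =
  [0, 1, 0, 0]
  [0, 0, 0, 0]
  [0, 0, 0, 0]
  [0, 0, 0, 5]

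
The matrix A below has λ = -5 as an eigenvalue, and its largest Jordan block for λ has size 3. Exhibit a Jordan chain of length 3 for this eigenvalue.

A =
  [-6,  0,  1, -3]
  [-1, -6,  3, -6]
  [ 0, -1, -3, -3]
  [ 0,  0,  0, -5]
A Jordan chain for λ = -5 of length 3:
v_1 = (1, 2, 1, 0)ᵀ
v_2 = (-1, -1, 0, 0)ᵀ
v_3 = (1, 0, 0, 0)ᵀ

Let N = A − (-5)·I. We want v_3 with N^3 v_3 = 0 but N^2 v_3 ≠ 0; then v_{j-1} := N · v_j for j = 3, …, 2.

Pick v_3 = (1, 0, 0, 0)ᵀ.
Then v_2 = N · v_3 = (-1, -1, 0, 0)ᵀ.
Then v_1 = N · v_2 = (1, 2, 1, 0)ᵀ.

Sanity check: (A − (-5)·I) v_1 = (0, 0, 0, 0)ᵀ = 0. ✓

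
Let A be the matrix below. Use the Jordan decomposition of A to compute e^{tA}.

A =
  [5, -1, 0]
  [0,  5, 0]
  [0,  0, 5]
e^{tA} =
  [exp(5*t), -t*exp(5*t), 0]
  [0, exp(5*t), 0]
  [0, 0, exp(5*t)]

Strategy: write A = P · J · P⁻¹ where J is a Jordan canonical form, so e^{tA} = P · e^{tJ} · P⁻¹, and e^{tJ} can be computed block-by-block.

A has Jordan form
J =
  [5, 1, 0]
  [0, 5, 0]
  [0, 0, 5]
(up to reordering of blocks).

Per-block formulas:
  For a 1×1 block at λ = 5: exp(t · [5]) = [e^(5t)].
  For a 2×2 Jordan block J_2(5): exp(t · J_2(5)) = e^(5t)·(I + t·N), where N is the 2×2 nilpotent shift.

After assembling e^{tJ} and conjugating by P, we get:

e^{tA} =
  [exp(5*t), -t*exp(5*t), 0]
  [0, exp(5*t), 0]
  [0, 0, exp(5*t)]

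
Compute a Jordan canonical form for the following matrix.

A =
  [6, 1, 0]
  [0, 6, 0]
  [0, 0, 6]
J_2(6) ⊕ J_1(6)

The characteristic polynomial is
  det(x·I − A) = x^3 - 18*x^2 + 108*x - 216 = (x - 6)^3

Eigenvalues and multiplicities (the geometric multiplicity of λ is n − rank(A − λI), which equals the number of Jordan blocks for λ):
  λ = 6: algebraic multiplicity = 3, geometric multiplicity = 2

Determining the block sizes for each eigenvalue:
  λ = 6: 2 blocks summing to 3 forces exactly one block of size 2 and the rest size 1 → block sizes [2, 1]

Assembling the blocks gives a Jordan form
J =
  [6, 1, 0]
  [0, 6, 0]
  [0, 0, 6]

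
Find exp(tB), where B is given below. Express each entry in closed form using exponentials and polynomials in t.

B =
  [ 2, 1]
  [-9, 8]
e^{tB} =
  [-3*t*exp(5*t) + exp(5*t), t*exp(5*t)]
  [-9*t*exp(5*t), 3*t*exp(5*t) + exp(5*t)]

Strategy: write B = P · J · P⁻¹ where J is a Jordan canonical form, so e^{tB} = P · e^{tJ} · P⁻¹, and e^{tJ} can be computed block-by-block.

B has Jordan form
J =
  [5, 1]
  [0, 5]
(up to reordering of blocks).

Per-block formulas:
  For a 2×2 Jordan block J_2(5): exp(t · J_2(5)) = e^(5t)·(I + t·N), where N is the 2×2 nilpotent shift.

After assembling e^{tJ} and conjugating by P, we get:

e^{tB} =
  [-3*t*exp(5*t) + exp(5*t), t*exp(5*t)]
  [-9*t*exp(5*t), 3*t*exp(5*t) + exp(5*t)]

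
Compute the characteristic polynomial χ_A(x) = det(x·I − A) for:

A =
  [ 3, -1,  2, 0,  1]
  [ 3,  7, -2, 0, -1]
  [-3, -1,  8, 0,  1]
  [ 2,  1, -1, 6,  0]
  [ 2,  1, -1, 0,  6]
x^5 - 30*x^4 + 360*x^3 - 2160*x^2 + 6480*x - 7776

Expanding det(x·I − A) (e.g. by cofactor expansion or by noting that A is similar to its Jordan form J, which has the same characteristic polynomial as A) gives
  χ_A(x) = x^5 - 30*x^4 + 360*x^3 - 2160*x^2 + 6480*x - 7776
which factors as (x - 6)^5. The eigenvalues (with algebraic multiplicities) are λ = 6 with multiplicity 5.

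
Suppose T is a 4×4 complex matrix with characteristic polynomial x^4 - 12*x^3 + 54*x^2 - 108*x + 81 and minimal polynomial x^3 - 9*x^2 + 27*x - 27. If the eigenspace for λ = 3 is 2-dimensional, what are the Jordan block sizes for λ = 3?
Block sizes for λ = 3: [3, 1]

Step 1 — from the characteristic polynomial, algebraic multiplicity of λ = 3 is 4. From dim ker(T − (3)·I) = 2, there are exactly 2 Jordan blocks for λ = 3.
Step 2 — from the minimal polynomial, the factor (x − 3)^3 tells us the largest block for λ = 3 has size 3.
Step 3 — with total size 4, 2 blocks, and largest block 3, the block sizes (in nonincreasing order) are [3, 1].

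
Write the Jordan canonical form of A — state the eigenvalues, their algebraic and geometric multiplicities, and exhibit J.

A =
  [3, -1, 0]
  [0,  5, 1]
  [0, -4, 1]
J_3(3)

The characteristic polynomial is
  det(x·I − A) = x^3 - 9*x^2 + 27*x - 27 = (x - 3)^3

Eigenvalues and multiplicities (the geometric multiplicity of λ is n − rank(A − λI), which equals the number of Jordan blocks for λ):
  λ = 3: algebraic multiplicity = 3, geometric multiplicity = 1

Determining the block sizes for each eigenvalue:
  λ = 3: one block (gm = 1), so the single block has size am = 3 → block sizes [3]

Assembling the blocks gives a Jordan form
J =
  [3, 1, 0]
  [0, 3, 1]
  [0, 0, 3]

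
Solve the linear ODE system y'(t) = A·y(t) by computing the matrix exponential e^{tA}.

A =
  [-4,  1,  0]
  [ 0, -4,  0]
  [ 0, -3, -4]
e^{tA} =
  [exp(-4*t), t*exp(-4*t), 0]
  [0, exp(-4*t), 0]
  [0, -3*t*exp(-4*t), exp(-4*t)]

Strategy: write A = P · J · P⁻¹ where J is a Jordan canonical form, so e^{tA} = P · e^{tJ} · P⁻¹, and e^{tJ} can be computed block-by-block.

A has Jordan form
J =
  [-4,  1,  0]
  [ 0, -4,  0]
  [ 0,  0, -4]
(up to reordering of blocks).

Per-block formulas:
  For a 2×2 Jordan block J_2(-4): exp(t · J_2(-4)) = e^(-4t)·(I + t·N), where N is the 2×2 nilpotent shift.
  For a 1×1 block at λ = -4: exp(t · [-4]) = [e^(-4t)].

After assembling e^{tJ} and conjugating by P, we get:

e^{tA} =
  [exp(-4*t), t*exp(-4*t), 0]
  [0, exp(-4*t), 0]
  [0, -3*t*exp(-4*t), exp(-4*t)]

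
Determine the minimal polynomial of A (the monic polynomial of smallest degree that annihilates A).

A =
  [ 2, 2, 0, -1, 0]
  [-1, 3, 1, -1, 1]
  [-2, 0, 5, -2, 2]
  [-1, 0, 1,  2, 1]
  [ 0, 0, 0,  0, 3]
x^3 - 9*x^2 + 27*x - 27

The characteristic polynomial is χ_A(x) = (x - 3)^5, so the eigenvalues are known. The minimal polynomial is
  m_A(x) = Π_λ (x − λ)^{k_λ}
where k_λ is the size of the *largest* Jordan block for λ (equivalently, the smallest k with (A − λI)^k v = 0 for every generalised eigenvector v of λ).

  λ = 3: largest Jordan block has size 3, contributing (x − 3)^3

So m_A(x) = (x - 3)^3 = x^3 - 9*x^2 + 27*x - 27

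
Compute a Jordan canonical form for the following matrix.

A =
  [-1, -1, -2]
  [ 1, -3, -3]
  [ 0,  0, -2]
J_3(-2)

The characteristic polynomial is
  det(x·I − A) = x^3 + 6*x^2 + 12*x + 8 = (x + 2)^3

Eigenvalues and multiplicities (the geometric multiplicity of λ is n − rank(A − λI), which equals the number of Jordan blocks for λ):
  λ = -2: algebraic multiplicity = 3, geometric multiplicity = 1

Determining the block sizes for each eigenvalue:
  λ = -2: one block (gm = 1), so the single block has size am = 3 → block sizes [3]

Assembling the blocks gives a Jordan form
J =
  [-2,  1,  0]
  [ 0, -2,  1]
  [ 0,  0, -2]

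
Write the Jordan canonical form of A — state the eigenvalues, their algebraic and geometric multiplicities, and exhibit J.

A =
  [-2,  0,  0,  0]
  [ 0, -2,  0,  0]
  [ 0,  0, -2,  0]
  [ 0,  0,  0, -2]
J_1(-2) ⊕ J_1(-2) ⊕ J_1(-2) ⊕ J_1(-2)

The characteristic polynomial is
  det(x·I − A) = x^4 + 8*x^3 + 24*x^2 + 32*x + 16 = (x + 2)^4

Eigenvalues and multiplicities (the geometric multiplicity of λ is n − rank(A − λI), which equals the number of Jordan blocks for λ):
  λ = -2: algebraic multiplicity = 4, geometric multiplicity = 4

Determining the block sizes for each eigenvalue:
  λ = -2: gm = am = 4, so every block has size 1 → block sizes [1, 1, 1, 1]

Assembling the blocks gives a Jordan form
J =
  [-2,  0,  0,  0]
  [ 0, -2,  0,  0]
  [ 0,  0, -2,  0]
  [ 0,  0,  0, -2]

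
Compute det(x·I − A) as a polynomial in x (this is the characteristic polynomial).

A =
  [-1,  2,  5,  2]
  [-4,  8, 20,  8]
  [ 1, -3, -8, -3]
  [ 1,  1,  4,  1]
x^4

Expanding det(x·I − A) (e.g. by cofactor expansion or by noting that A is similar to its Jordan form J, which has the same characteristic polynomial as A) gives
  χ_A(x) = x^4
which factors as x^4. The eigenvalues (with algebraic multiplicities) are λ = 0 with multiplicity 4.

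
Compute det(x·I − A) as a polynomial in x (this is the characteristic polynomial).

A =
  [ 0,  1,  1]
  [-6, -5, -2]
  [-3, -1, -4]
x^3 + 9*x^2 + 27*x + 27

Expanding det(x·I − A) (e.g. by cofactor expansion or by noting that A is similar to its Jordan form J, which has the same characteristic polynomial as A) gives
  χ_A(x) = x^3 + 9*x^2 + 27*x + 27
which factors as (x + 3)^3. The eigenvalues (with algebraic multiplicities) are λ = -3 with multiplicity 3.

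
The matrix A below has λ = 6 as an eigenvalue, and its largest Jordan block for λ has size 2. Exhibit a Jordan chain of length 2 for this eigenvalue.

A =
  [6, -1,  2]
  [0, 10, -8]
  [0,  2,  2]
A Jordan chain for λ = 6 of length 2:
v_1 = (-1, 4, 2)ᵀ
v_2 = (0, 1, 0)ᵀ

Let N = A − (6)·I. We want v_2 with N^2 v_2 = 0 but N^1 v_2 ≠ 0; then v_{j-1} := N · v_j for j = 2, …, 2.

Pick v_2 = (0, 1, 0)ᵀ.
Then v_1 = N · v_2 = (-1, 4, 2)ᵀ.

Sanity check: (A − (6)·I) v_1 = (0, 0, 0)ᵀ = 0. ✓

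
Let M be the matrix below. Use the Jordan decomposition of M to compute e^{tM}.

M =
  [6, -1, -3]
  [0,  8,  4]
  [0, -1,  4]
e^{tM} =
  [exp(6*t), t^2*exp(6*t)/2 - t*exp(6*t), t^2*exp(6*t) - 3*t*exp(6*t)]
  [0, 2*t*exp(6*t) + exp(6*t), 4*t*exp(6*t)]
  [0, -t*exp(6*t), -2*t*exp(6*t) + exp(6*t)]

Strategy: write M = P · J · P⁻¹ where J is a Jordan canonical form, so e^{tM} = P · e^{tJ} · P⁻¹, and e^{tJ} can be computed block-by-block.

M has Jordan form
J =
  [6, 1, 0]
  [0, 6, 1]
  [0, 0, 6]
(up to reordering of blocks).

Per-block formulas:
  For a 3×3 Jordan block J_3(6): exp(t · J_3(6)) = e^(6t)·(I + t·N + (t^2/2)·N^2), where N is the 3×3 nilpotent shift.

After assembling e^{tJ} and conjugating by P, we get:

e^{tM} =
  [exp(6*t), t^2*exp(6*t)/2 - t*exp(6*t), t^2*exp(6*t) - 3*t*exp(6*t)]
  [0, 2*t*exp(6*t) + exp(6*t), 4*t*exp(6*t)]
  [0, -t*exp(6*t), -2*t*exp(6*t) + exp(6*t)]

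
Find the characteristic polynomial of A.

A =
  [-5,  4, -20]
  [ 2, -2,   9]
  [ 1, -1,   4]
x^3 + 3*x^2 + 3*x + 1

Expanding det(x·I − A) (e.g. by cofactor expansion or by noting that A is similar to its Jordan form J, which has the same characteristic polynomial as A) gives
  χ_A(x) = x^3 + 3*x^2 + 3*x + 1
which factors as (x + 1)^3. The eigenvalues (with algebraic multiplicities) are λ = -1 with multiplicity 3.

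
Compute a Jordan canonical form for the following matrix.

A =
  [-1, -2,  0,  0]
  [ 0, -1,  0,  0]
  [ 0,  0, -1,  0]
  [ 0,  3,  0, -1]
J_2(-1) ⊕ J_1(-1) ⊕ J_1(-1)

The characteristic polynomial is
  det(x·I − A) = x^4 + 4*x^3 + 6*x^2 + 4*x + 1 = (x + 1)^4

Eigenvalues and multiplicities (the geometric multiplicity of λ is n − rank(A − λI), which equals the number of Jordan blocks for λ):
  λ = -1: algebraic multiplicity = 4, geometric multiplicity = 3

Determining the block sizes for each eigenvalue:
  λ = -1: 3 blocks summing to 4 forces exactly one block of size 2 and the rest size 1 → block sizes [2, 1, 1]

Assembling the blocks gives a Jordan form
J =
  [-1,  1,  0,  0]
  [ 0, -1,  0,  0]
  [ 0,  0, -1,  0]
  [ 0,  0,  0, -1]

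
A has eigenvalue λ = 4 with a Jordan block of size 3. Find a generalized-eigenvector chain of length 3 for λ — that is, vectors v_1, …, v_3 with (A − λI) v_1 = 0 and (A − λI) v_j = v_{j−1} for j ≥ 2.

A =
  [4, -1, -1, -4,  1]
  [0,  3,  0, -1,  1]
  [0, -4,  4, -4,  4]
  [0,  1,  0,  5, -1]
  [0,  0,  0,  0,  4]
A Jordan chain for λ = 4 of length 3:
v_1 = (1, 0, 0, 0, 0)ᵀ
v_2 = (-1, -1, -4, 1, 0)ᵀ
v_3 = (0, 1, 0, 0, 0)ᵀ

Let N = A − (4)·I. We want v_3 with N^3 v_3 = 0 but N^2 v_3 ≠ 0; then v_{j-1} := N · v_j for j = 3, …, 2.

Pick v_3 = (0, 1, 0, 0, 0)ᵀ.
Then v_2 = N · v_3 = (-1, -1, -4, 1, 0)ᵀ.
Then v_1 = N · v_2 = (1, 0, 0, 0, 0)ᵀ.

Sanity check: (A − (4)·I) v_1 = (0, 0, 0, 0, 0)ᵀ = 0. ✓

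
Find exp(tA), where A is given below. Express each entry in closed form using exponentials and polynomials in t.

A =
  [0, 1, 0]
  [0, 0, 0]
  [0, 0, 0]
e^{tA} =
  [1, t, 0]
  [0, 1, 0]
  [0, 0, 1]

Strategy: write A = P · J · P⁻¹ where J is a Jordan canonical form, so e^{tA} = P · e^{tJ} · P⁻¹, and e^{tJ} can be computed block-by-block.

A has Jordan form
J =
  [0, 1, 0]
  [0, 0, 0]
  [0, 0, 0]
(up to reordering of blocks).

Per-block formulas:
  For a 1×1 block at λ = 0: exp(t · [0]) = [e^(0t)].
  For a 2×2 Jordan block J_2(0): exp(t · J_2(0)) = e^(0t)·(I + t·N), where N is the 2×2 nilpotent shift.

After assembling e^{tJ} and conjugating by P, we get:

e^{tA} =
  [1, t, 0]
  [0, 1, 0]
  [0, 0, 1]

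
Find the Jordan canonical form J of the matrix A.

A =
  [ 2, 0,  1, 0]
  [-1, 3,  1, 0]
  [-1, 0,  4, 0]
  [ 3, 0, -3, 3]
J_2(3) ⊕ J_1(3) ⊕ J_1(3)

The characteristic polynomial is
  det(x·I − A) = x^4 - 12*x^3 + 54*x^2 - 108*x + 81 = (x - 3)^4

Eigenvalues and multiplicities (the geometric multiplicity of λ is n − rank(A − λI), which equals the number of Jordan blocks for λ):
  λ = 3: algebraic multiplicity = 4, geometric multiplicity = 3

Determining the block sizes for each eigenvalue:
  λ = 3: 3 blocks summing to 4 forces exactly one block of size 2 and the rest size 1 → block sizes [2, 1, 1]

Assembling the blocks gives a Jordan form
J =
  [3, 1, 0, 0]
  [0, 3, 0, 0]
  [0, 0, 3, 0]
  [0, 0, 0, 3]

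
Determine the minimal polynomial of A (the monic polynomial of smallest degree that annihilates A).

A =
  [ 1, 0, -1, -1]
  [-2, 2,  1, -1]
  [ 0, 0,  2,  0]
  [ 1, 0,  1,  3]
x^3 - 6*x^2 + 12*x - 8

The characteristic polynomial is χ_A(x) = (x - 2)^4, so the eigenvalues are known. The minimal polynomial is
  m_A(x) = Π_λ (x − λ)^{k_λ}
where k_λ is the size of the *largest* Jordan block for λ (equivalently, the smallest k with (A − λI)^k v = 0 for every generalised eigenvector v of λ).

  λ = 2: largest Jordan block has size 3, contributing (x − 2)^3

So m_A(x) = (x - 2)^3 = x^3 - 6*x^2 + 12*x - 8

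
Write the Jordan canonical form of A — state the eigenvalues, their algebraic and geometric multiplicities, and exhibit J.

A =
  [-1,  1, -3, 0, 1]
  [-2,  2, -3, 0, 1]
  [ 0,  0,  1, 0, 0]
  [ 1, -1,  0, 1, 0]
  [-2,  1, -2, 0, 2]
J_3(1) ⊕ J_2(1)

The characteristic polynomial is
  det(x·I − A) = x^5 - 5*x^4 + 10*x^3 - 10*x^2 + 5*x - 1 = (x - 1)^5

Eigenvalues and multiplicities (the geometric multiplicity of λ is n − rank(A − λI), which equals the number of Jordan blocks for λ):
  λ = 1: algebraic multiplicity = 5, geometric multiplicity = 2

Determining the block sizes for each eigenvalue:
  λ = 1: with am = 5 and gm = 2, the partition is not yet determined (e.g. several partitions of 5 into 2 parts exist). Let N = A − (1)·I. Computing rank(N^1) = 3, rank(N^2) = 1, rank(N^3) = 0; the number of blocks of size ≥ j is rank(N^{j−1}) − rank(N^j), giving [2, 2, 1]. So we have 1 block(s) of size 3, 1 block(s) of size 2 → block sizes [3, 2]

Assembling the blocks gives a Jordan form
J =
  [1, 1, 0, 0, 0]
  [0, 1, 1, 0, 0]
  [0, 0, 1, 0, 0]
  [0, 0, 0, 1, 1]
  [0, 0, 0, 0, 1]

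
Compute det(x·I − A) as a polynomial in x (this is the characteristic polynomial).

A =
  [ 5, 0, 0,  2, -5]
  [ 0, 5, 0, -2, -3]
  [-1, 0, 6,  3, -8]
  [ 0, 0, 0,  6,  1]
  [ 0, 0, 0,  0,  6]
x^5 - 28*x^4 + 313*x^3 - 1746*x^2 + 4860*x - 5400

Expanding det(x·I − A) (e.g. by cofactor expansion or by noting that A is similar to its Jordan form J, which has the same characteristic polynomial as A) gives
  χ_A(x) = x^5 - 28*x^4 + 313*x^3 - 1746*x^2 + 4860*x - 5400
which factors as (x - 6)^3*(x - 5)^2. The eigenvalues (with algebraic multiplicities) are λ = 5 with multiplicity 2, λ = 6 with multiplicity 3.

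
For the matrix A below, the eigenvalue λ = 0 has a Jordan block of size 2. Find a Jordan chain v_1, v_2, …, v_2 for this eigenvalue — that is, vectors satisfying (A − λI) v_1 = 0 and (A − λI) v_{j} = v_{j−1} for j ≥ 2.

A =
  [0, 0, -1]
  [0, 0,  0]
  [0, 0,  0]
A Jordan chain for λ = 0 of length 2:
v_1 = (-1, 0, 0)ᵀ
v_2 = (0, 0, 1)ᵀ

Let N = A − (0)·I. We want v_2 with N^2 v_2 = 0 but N^1 v_2 ≠ 0; then v_{j-1} := N · v_j for j = 2, …, 2.

Pick v_2 = (0, 0, 1)ᵀ.
Then v_1 = N · v_2 = (-1, 0, 0)ᵀ.

Sanity check: (A − (0)·I) v_1 = (0, 0, 0)ᵀ = 0. ✓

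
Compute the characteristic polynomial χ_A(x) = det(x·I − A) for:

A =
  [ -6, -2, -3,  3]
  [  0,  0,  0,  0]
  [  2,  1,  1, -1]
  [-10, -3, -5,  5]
x^4

Expanding det(x·I − A) (e.g. by cofactor expansion or by noting that A is similar to its Jordan form J, which has the same characteristic polynomial as A) gives
  χ_A(x) = x^4
which factors as x^4. The eigenvalues (with algebraic multiplicities) are λ = 0 with multiplicity 4.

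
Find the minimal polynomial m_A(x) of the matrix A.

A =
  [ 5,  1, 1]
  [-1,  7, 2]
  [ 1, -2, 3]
x^3 - 15*x^2 + 75*x - 125

The characteristic polynomial is χ_A(x) = (x - 5)^3, so the eigenvalues are known. The minimal polynomial is
  m_A(x) = Π_λ (x − λ)^{k_λ}
where k_λ is the size of the *largest* Jordan block for λ (equivalently, the smallest k with (A − λI)^k v = 0 for every generalised eigenvector v of λ).

  λ = 5: largest Jordan block has size 3, contributing (x − 5)^3

So m_A(x) = (x - 5)^3 = x^3 - 15*x^2 + 75*x - 125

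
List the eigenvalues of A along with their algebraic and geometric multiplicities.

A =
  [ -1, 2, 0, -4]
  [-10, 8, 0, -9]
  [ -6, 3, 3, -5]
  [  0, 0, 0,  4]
λ = 3: alg = 2, geom = 2; λ = 4: alg = 2, geom = 1

Step 1 — factor the characteristic polynomial to read off the algebraic multiplicities:
  χ_A(x) = (x - 4)^2*(x - 3)^2

Step 2 — compute geometric multiplicities via the rank-nullity identity g(λ) = n − rank(A − λI):
  rank(A − (3)·I) = 2, so dim ker(A − (3)·I) = n − 2 = 2
  rank(A − (4)·I) = 3, so dim ker(A − (4)·I) = n − 3 = 1

Summary:
  λ = 3: algebraic multiplicity = 2, geometric multiplicity = 2
  λ = 4: algebraic multiplicity = 2, geometric multiplicity = 1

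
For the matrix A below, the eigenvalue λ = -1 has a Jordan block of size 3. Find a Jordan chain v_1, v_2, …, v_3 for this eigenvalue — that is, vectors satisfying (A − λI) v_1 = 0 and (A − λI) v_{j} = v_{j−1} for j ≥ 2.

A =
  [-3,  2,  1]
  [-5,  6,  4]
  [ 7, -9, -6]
A Jordan chain for λ = -1 of length 3:
v_1 = (1, 3, -4)ᵀ
v_2 = (-2, -5, 7)ᵀ
v_3 = (1, 0, 0)ᵀ

Let N = A − (-1)·I. We want v_3 with N^3 v_3 = 0 but N^2 v_3 ≠ 0; then v_{j-1} := N · v_j for j = 3, …, 2.

Pick v_3 = (1, 0, 0)ᵀ.
Then v_2 = N · v_3 = (-2, -5, 7)ᵀ.
Then v_1 = N · v_2 = (1, 3, -4)ᵀ.

Sanity check: (A − (-1)·I) v_1 = (0, 0, 0)ᵀ = 0. ✓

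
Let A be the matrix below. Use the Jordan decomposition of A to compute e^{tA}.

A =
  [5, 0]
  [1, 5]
e^{tA} =
  [exp(5*t), 0]
  [t*exp(5*t), exp(5*t)]

Strategy: write A = P · J · P⁻¹ where J is a Jordan canonical form, so e^{tA} = P · e^{tJ} · P⁻¹, and e^{tJ} can be computed block-by-block.

A has Jordan form
J =
  [5, 1]
  [0, 5]
(up to reordering of blocks).

Per-block formulas:
  For a 2×2 Jordan block J_2(5): exp(t · J_2(5)) = e^(5t)·(I + t·N), where N is the 2×2 nilpotent shift.

After assembling e^{tJ} and conjugating by P, we get:

e^{tA} =
  [exp(5*t), 0]
  [t*exp(5*t), exp(5*t)]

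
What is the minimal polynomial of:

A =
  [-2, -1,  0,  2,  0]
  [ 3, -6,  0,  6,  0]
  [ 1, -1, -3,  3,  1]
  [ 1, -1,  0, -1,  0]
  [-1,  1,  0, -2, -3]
x^2 + 6*x + 9

The characteristic polynomial is χ_A(x) = (x + 3)^5, so the eigenvalues are known. The minimal polynomial is
  m_A(x) = Π_λ (x − λ)^{k_λ}
where k_λ is the size of the *largest* Jordan block for λ (equivalently, the smallest k with (A − λI)^k v = 0 for every generalised eigenvector v of λ).

  λ = -3: largest Jordan block has size 2, contributing (x + 3)^2

So m_A(x) = (x + 3)^2 = x^2 + 6*x + 9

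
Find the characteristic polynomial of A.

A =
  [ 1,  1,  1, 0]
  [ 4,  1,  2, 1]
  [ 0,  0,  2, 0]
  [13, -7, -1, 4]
x^4 - 8*x^3 + 24*x^2 - 32*x + 16

Expanding det(x·I − A) (e.g. by cofactor expansion or by noting that A is similar to its Jordan form J, which has the same characteristic polynomial as A) gives
  χ_A(x) = x^4 - 8*x^3 + 24*x^2 - 32*x + 16
which factors as (x - 2)^4. The eigenvalues (with algebraic multiplicities) are λ = 2 with multiplicity 4.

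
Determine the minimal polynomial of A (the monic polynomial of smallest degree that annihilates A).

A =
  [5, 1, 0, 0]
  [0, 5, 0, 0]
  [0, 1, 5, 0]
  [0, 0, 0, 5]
x^2 - 10*x + 25

The characteristic polynomial is χ_A(x) = (x - 5)^4, so the eigenvalues are known. The minimal polynomial is
  m_A(x) = Π_λ (x − λ)^{k_λ}
where k_λ is the size of the *largest* Jordan block for λ (equivalently, the smallest k with (A − λI)^k v = 0 for every generalised eigenvector v of λ).

  λ = 5: largest Jordan block has size 2, contributing (x − 5)^2

So m_A(x) = (x - 5)^2 = x^2 - 10*x + 25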